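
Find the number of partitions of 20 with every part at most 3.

44

A partial list (first 12 by largest part):
3+3+3+3+3+3+2
3+3+3+3+3+3+1+1
3+3+3+3+3+2+2+1
3+3+3+3+3+2+1+1+1
3+3+3+3+3+1+1+1+1+1
3+3+3+3+2+2+2+2
3+3+3+3+2+2+2+1+1
3+3+3+3+2+2+1+1+1+1
3+3+3+3+2+1+1+1+1+1+1
3+3+3+3+1+1+1+1+1+1+1+1
3+3+3+2+2+2+2+2+1
3+3+3+2+2+2+2+1+1+1
…and 32 more, for 44 total.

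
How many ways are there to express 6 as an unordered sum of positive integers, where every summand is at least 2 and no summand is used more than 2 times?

3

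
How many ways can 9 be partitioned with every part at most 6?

There are too many to list fully; the first 12 (by largest part) are:
6 + 3
6 + 2 + 1
6 + 1 + 1 + 1
5 + 4
5 + 3 + 1
5 + 2 + 2
5 + 2 + 1 + 1
5 + 1 + 1 + 1 + 1
4 + 4 + 1
4 + 3 + 2
4 + 3 + 1 + 1
4 + 2 + 2 + 1
…and 14 more, for 26 total.

26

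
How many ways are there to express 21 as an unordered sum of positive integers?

Counting exhaustively, 792 partitions satisfy the conditions.

792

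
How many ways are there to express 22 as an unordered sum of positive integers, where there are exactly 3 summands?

40

There are too many to list fully; the first 12 (by largest part) are:
20+1+1
19+2+1
18+3+1
18+2+2
17+4+1
17+3+2
16+5+1
16+4+2
16+3+3
15+6+1
15+5+2
15+4+3
…and 28 more, for 40 total.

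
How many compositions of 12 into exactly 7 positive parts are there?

462

By stars and bars with positive parts, the count is C(11,6) = 462.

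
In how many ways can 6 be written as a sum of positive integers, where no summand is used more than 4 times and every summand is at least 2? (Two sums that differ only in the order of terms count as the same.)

4

Listing the qualifying partitions of 6:
6
2,4
3,3
2,2,2
That's 4 in total.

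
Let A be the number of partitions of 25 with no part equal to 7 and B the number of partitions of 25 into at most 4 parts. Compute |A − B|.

Partitions of 25 with no part equal to 7: 1573.
Partitions of 25 into at most 4 parts: 185.
|1573 − 185| = 1388.

1388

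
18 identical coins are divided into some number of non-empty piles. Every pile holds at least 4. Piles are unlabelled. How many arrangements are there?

Listing the qualifying partitions of 18:
18
4+14
5+13
6+12
7+11
8+10
4+4+10
9+9
4+5+9
4+6+8
5+5+8
4+7+7
5+6+7
6+6+6
4+4+4+6
4+4+5+5
That's 16 in total.

16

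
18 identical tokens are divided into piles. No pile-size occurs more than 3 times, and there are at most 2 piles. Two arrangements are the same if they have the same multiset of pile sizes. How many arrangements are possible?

10

They are:
18
17+1
16+2
15+3
14+4
13+5
12+6
11+7
10+8
9+9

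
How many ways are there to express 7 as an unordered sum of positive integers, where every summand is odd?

Enumerating:
7
5+1+1
3+3+1
3+1+1+1+1
1+1+1+1+1+1+1
Counting gives 5.

5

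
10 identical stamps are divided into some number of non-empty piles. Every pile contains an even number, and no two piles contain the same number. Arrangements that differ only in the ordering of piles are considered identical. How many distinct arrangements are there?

Enumerating:
10
2,8
4,6
Counting gives 3.

3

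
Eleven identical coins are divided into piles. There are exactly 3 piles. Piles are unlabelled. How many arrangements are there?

10

They are:
9, 1, 1
8, 2, 1
7, 3, 1
7, 2, 2
6, 4, 1
6, 3, 2
5, 5, 1
5, 4, 2
5, 3, 3
4, 4, 3
That's 10 in total.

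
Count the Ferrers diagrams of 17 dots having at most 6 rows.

163

Enumerating by decreasing first part gives 163 partitions in all.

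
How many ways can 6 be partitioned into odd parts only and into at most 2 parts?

The partitions of 6 that satisfy the conditions:
5 + 1
3 + 3

2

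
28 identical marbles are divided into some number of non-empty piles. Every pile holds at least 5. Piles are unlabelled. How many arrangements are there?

A partial list (first 12 by largest part):
28
23 + 5
22 + 6
21 + 7
20 + 8
19 + 9
18 + 10
18 + 5 + 5
17 + 11
17 + 6 + 5
16 + 12
16 + 7 + 5
…and 38 more, for 50 total.

50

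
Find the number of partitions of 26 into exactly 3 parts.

56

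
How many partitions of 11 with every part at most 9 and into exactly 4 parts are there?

They are:
8 + 1 + 1 + 1
7 + 2 + 1 + 1
6 + 3 + 1 + 1
6 + 2 + 2 + 1
5 + 4 + 1 + 1
5 + 3 + 2 + 1
5 + 2 + 2 + 2
4 + 4 + 2 + 1
4 + 3 + 3 + 1
4 + 3 + 2 + 2
3 + 3 + 3 + 2

11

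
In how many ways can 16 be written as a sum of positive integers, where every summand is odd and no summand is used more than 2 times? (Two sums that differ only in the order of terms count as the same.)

The partitions of 16 that satisfy the conditions:
15,1
13,3
11,5
11,3,1,1
9,7
9,5,1,1
9,3,3,1
7,7,1,1
7,5,3,1
5,5,3,3
Counting gives 10.

10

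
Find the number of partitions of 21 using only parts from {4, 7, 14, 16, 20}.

Enumerating:
14, 7
7, 7, 7

2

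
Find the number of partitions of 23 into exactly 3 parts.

44

There are too many to list fully; the first 12 (by largest part) are:
21+1+1
20+2+1
19+3+1
19+2+2
18+4+1
18+3+2
17+5+1
17+4+2
17+3+3
16+6+1
16+5+2
16+4+3
…and 32 more, for 44 total.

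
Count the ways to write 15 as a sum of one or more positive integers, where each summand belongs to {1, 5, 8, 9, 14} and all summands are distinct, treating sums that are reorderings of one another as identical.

2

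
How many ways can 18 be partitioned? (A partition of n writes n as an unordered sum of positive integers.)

Systematic enumeration (by largest part, then next-largest, …) yields 385.

385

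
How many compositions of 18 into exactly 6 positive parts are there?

Place 5 bars in the 17 internal gaps of a row of 18 dots: C(17,5) = 6188.

6188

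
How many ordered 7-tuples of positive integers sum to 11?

210

By stars and bars with positive parts, the count is C(10,6) = 210.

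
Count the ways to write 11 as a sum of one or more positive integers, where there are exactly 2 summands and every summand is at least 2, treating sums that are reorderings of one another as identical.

4

Enumerating:
2+9
3+8
4+7
5+6
That's 4 in total.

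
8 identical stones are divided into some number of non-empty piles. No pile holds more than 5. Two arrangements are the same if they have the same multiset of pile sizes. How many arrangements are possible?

Listing the qualifying partitions of 8:
5, 3
5, 2, 1
5, 1, 1, 1
4, 4
4, 3, 1
4, 2, 2
4, 2, 1, 1
4, 1, 1, 1, 1
3, 3, 2
3, 3, 1, 1
3, 2, 2, 1
3, 2, 1, 1, 1
3, 1, 1, 1, 1, 1
2, 2, 2, 2
2, 2, 2, 1, 1
2, 2, 1, 1, 1, 1
2, 1, 1, 1, 1, 1, 1
1, 1, 1, 1, 1, 1, 1, 1

18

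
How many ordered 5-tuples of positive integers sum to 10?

Place 4 bars in the 9 internal gaps of a row of 10 dots: C(9,4) = 126.

126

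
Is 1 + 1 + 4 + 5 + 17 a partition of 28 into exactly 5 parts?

Yes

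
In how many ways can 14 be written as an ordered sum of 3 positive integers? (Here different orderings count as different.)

A composition of 14 into 3 positive parts is chosen by placing 2 dividers among the 13 gaps between 14 units: C(13,2) = 78.

78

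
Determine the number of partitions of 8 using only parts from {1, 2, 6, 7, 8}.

9

They are:
8
1 + 7
2 + 6
1 + 1 + 6
2 + 2 + 2 + 2
1 + 1 + 2 + 2 + 2
1 + 1 + 1 + 1 + 2 + 2
1 + 1 + 1 + 1 + 1 + 1 + 2
1 + 1 + 1 + 1 + 1 + 1 + 1 + 1
That's 9 in total.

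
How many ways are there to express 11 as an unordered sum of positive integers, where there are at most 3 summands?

16

Listing the qualifying partitions of 11:
11
1 + 10
2 + 9
1 + 1 + 9
3 + 8
1 + 2 + 8
4 + 7
1 + 3 + 7
2 + 2 + 7
5 + 6
1 + 4 + 6
2 + 3 + 6
1 + 5 + 5
2 + 4 + 5
3 + 3 + 5
3 + 4 + 4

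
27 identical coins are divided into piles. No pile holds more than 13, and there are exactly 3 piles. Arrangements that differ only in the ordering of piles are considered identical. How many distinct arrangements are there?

The partitions of 27 that satisfy the conditions:
13,13,1
13,12,2
13,11,3
13,10,4
13,9,5
13,8,6
13,7,7
12,12,3
12,11,4
12,10,5
12,9,6
12,8,7
11,11,5
11,10,6
11,9,7
11,8,8
10,10,7
10,9,8
9,9,9

19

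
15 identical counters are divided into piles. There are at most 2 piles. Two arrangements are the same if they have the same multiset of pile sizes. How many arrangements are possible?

8

Listing the qualifying partitions of 15:
15
14,1
13,2
12,3
11,4
10,5
9,6
8,7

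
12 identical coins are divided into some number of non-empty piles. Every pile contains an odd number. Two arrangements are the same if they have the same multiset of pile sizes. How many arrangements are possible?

15

Listing the qualifying partitions of 12:
11,1
9,3
9,1,1,1
7,5
7,3,1,1
7,1,1,1,1,1
5,5,1,1
5,3,3,1
5,3,1,1,1,1
5,1,1,1,1,1,1,1
3,3,3,3
3,3,3,1,1,1
3,3,1,1,1,1,1,1
3,1,1,1,1,1,1,1,1,1
1,1,1,1,1,1,1,1,1,1,1,1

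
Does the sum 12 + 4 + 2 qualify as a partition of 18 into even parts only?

Yes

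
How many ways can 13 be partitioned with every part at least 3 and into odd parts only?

The partitions of 13 that satisfy the conditions:
13
7,3,3
5,5,3

3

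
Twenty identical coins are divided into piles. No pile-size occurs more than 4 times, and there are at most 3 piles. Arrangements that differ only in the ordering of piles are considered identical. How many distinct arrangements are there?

A partial list (first 12 by largest part):
20
19+1
18+2
18+1+1
17+3
17+2+1
16+4
16+3+1
16+2+2
15+5
15+4+1
15+3+2
…and 32 more, for 44 total.

44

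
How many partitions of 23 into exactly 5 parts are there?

A full systematic count gives 141.

141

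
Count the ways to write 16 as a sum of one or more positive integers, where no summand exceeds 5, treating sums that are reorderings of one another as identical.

Systematic enumeration (by largest part, then next-largest, …) yields 101.

101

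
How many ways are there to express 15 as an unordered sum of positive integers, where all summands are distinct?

27

There are too many to list fully; the first 12 (by largest part) are:
15
14,1
13,2
12,3
12,2,1
11,4
11,3,1
10,5
10,4,1
10,3,2
9,6
9,5,1
…and 15 more, for 27 total.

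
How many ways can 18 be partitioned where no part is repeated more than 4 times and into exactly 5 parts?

57

A partial list (first 12 by largest part):
14, 1, 1, 1, 1
13, 2, 1, 1, 1
12, 3, 1, 1, 1
12, 2, 2, 1, 1
11, 4, 1, 1, 1
11, 3, 2, 1, 1
11, 2, 2, 2, 1
10, 5, 1, 1, 1
10, 4, 2, 1, 1
10, 3, 3, 1, 1
10, 3, 2, 2, 1
10, 2, 2, 2, 2
…and 45 more, for 57 total.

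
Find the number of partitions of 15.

176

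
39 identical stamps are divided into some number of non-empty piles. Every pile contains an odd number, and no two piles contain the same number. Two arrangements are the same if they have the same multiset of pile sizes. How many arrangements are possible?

There are too many to list fully; the first 12 (by largest part) are:
39
35+3+1
33+5+1
31+7+1
31+5+3
29+9+1
29+7+3
27+11+1
27+9+3
27+7+5
25+13+1
25+11+3
…and 29 more, for 41 total.

41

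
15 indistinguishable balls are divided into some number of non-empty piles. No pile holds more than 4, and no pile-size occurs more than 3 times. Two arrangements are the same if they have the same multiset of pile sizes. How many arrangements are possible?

The partitions of 15 that satisfy the conditions:
4,4,4,3
4,4,4,2,1
4,4,4,1,1,1
4,4,3,3,1
4,4,3,2,2
4,4,3,2,1,1
4,4,2,2,2,1
4,4,2,2,1,1,1
4,3,3,3,2
4,3,3,3,1,1
4,3,3,2,2,1
4,3,3,2,1,1,1
4,3,2,2,2,1,1
3,3,3,2,2,2
3,3,3,2,2,1,1
3,3,2,2,2,1,1,1
Counting gives 16.

16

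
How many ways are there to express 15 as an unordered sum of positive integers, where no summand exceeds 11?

There are 169 such partitions.

169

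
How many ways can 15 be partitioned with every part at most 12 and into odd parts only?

25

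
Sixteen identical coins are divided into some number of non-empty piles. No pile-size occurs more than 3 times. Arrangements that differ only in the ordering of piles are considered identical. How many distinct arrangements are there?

132

Direct enumeration gives 132 partitions.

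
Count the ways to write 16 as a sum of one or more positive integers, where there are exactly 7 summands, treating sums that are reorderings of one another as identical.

28

A partial list (first 12 by largest part):
10 + 1 + 1 + 1 + 1 + 1 + 1
9 + 2 + 1 + 1 + 1 + 1 + 1
8 + 3 + 1 + 1 + 1 + 1 + 1
8 + 2 + 2 + 1 + 1 + 1 + 1
7 + 4 + 1 + 1 + 1 + 1 + 1
7 + 3 + 2 + 1 + 1 + 1 + 1
7 + 2 + 2 + 2 + 1 + 1 + 1
6 + 5 + 1 + 1 + 1 + 1 + 1
6 + 4 + 2 + 1 + 1 + 1 + 1
6 + 3 + 3 + 1 + 1 + 1 + 1
6 + 3 + 2 + 2 + 1 + 1 + 1
6 + 2 + 2 + 2 + 2 + 1 + 1
…and 16 more, for 28 total.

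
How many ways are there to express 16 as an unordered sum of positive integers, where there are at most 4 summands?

A partial list (first 12 by largest part):
16
15 + 1
14 + 2
14 + 1 + 1
13 + 3
13 + 2 + 1
13 + 1 + 1 + 1
12 + 4
12 + 3 + 1
12 + 2 + 2
12 + 2 + 1 + 1
11 + 5
…and 52 more, for 64 total.

64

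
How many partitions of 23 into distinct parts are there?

104

Enumerating by decreasing first part gives 104 partitions in all.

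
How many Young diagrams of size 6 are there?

11

Enumerating:
6
5 + 1
4 + 2
4 + 1 + 1
3 + 3
3 + 2 + 1
3 + 1 + 1 + 1
2 + 2 + 2
2 + 2 + 1 + 1
2 + 1 + 1 + 1 + 1
1 + 1 + 1 + 1 + 1 + 1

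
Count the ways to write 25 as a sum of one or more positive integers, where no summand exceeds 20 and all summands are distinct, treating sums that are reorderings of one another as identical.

135

Direct enumeration gives 135 partitions.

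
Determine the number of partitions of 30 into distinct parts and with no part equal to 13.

260

Counting exhaustively, 260 partitions satisfy the conditions.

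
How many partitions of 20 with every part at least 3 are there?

49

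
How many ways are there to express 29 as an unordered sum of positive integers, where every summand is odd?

256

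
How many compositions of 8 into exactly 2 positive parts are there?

7

Place 1 bars in the 7 internal gaps of a row of 8 dots: C(7,1) = 7.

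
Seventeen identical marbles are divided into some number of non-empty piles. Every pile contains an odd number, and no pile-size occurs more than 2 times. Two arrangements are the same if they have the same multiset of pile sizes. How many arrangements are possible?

Listing the qualifying partitions of 17:
17
15,1,1
13,3,1
11,5,1
11,3,3
9,7,1
9,5,3
9,3,3,1,1
7,7,3
7,5,5
7,5,3,1,1
5,5,3,3,1
Counting gives 12.

12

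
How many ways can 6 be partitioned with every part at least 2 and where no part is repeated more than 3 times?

4

Enumerating:
6
4 + 2
3 + 3
2 + 2 + 2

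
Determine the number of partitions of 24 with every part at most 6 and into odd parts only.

27

There are too many to list fully; the first 12 (by largest part) are:
5, 5, 5, 5, 3, 1
5, 5, 5, 5, 1, 1, 1, 1
5, 5, 5, 3, 3, 3
5, 5, 5, 3, 3, 1, 1, 1
5, 5, 5, 3, 1, 1, 1, 1, 1, 1
5, 5, 5, 1, 1, 1, 1, 1, 1, 1, 1, 1
5, 5, 3, 3, 3, 3, 1, 1
5, 5, 3, 3, 3, 1, 1, 1, 1, 1
5, 5, 3, 3, 1, 1, 1, 1, 1, 1, 1, 1
5, 5, 3, 1, 1, 1, 1, 1, 1, 1, 1, 1, 1, 1
5, 5, 1, 1, 1, 1, 1, 1, 1, 1, 1, 1, 1, 1, 1, 1
5, 3, 3, 3, 3, 3, 3, 1
…and 15 more, for 27 total.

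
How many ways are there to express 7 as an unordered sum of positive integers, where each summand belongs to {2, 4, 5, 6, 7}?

2

The partitions of 7 that satisfy the conditions:
7
2+5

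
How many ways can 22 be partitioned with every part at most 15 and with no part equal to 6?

A full systematic count gives 742.

742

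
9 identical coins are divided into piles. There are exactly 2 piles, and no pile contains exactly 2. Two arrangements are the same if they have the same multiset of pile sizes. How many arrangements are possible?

3

The partitions of 9 that satisfy the conditions:
8 + 1
6 + 3
5 + 4
That's 3 in total.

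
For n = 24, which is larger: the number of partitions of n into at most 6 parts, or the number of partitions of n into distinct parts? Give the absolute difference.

410

Partitions of 24 into at most 6 parts: 532.
Partitions of 24 into distinct parts: 122.
|532 − 122| = 410.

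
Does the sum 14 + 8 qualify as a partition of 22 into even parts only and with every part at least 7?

Yes

The parts sum to 22, and the condition 'every summand is even' holds; the condition 'every summand is at least 7' holds.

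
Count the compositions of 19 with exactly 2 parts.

18

Place 1 bars in the 18 internal gaps of a row of 19 dots: C(18,1) = 18.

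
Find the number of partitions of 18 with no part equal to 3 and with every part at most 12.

194

There are 194 such partitions.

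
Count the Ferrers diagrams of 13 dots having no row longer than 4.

There are too many to list fully; the first 12 (by largest part) are:
4, 4, 4, 1
4, 4, 3, 2
4, 4, 3, 1, 1
4, 4, 2, 2, 1
4, 4, 2, 1, 1, 1
4, 4, 1, 1, 1, 1, 1
4, 3, 3, 3
4, 3, 3, 2, 1
4, 3, 3, 1, 1, 1
4, 3, 2, 2, 2
4, 3, 2, 2, 1, 1
4, 3, 2, 1, 1, 1, 1
…and 27 more, for 39 total.

39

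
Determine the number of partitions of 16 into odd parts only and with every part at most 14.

31

A partial list (first 12 by largest part):
13, 3
13, 1, 1, 1
11, 5
11, 3, 1, 1
11, 1, 1, 1, 1, 1
9, 7
9, 5, 1, 1
9, 3, 3, 1
9, 3, 1, 1, 1, 1
9, 1, 1, 1, 1, 1, 1, 1
7, 7, 1, 1
7, 5, 3, 1
…and 19 more, for 31 total.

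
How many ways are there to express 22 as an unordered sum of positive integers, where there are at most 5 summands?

255

There are 255 such partitions.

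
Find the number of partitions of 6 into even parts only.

3

They are:
6
4 + 2
2 + 2 + 2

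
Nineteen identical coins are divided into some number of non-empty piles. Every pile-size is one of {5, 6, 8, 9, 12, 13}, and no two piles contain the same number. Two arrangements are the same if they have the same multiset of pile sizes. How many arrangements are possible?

2

They are:
13, 6
8, 6, 5
Counting gives 2.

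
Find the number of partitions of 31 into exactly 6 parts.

612

Systematic enumeration (by largest part, then next-largest, …) yields 612.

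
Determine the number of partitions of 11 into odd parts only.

Enumerating:
11
1,1,9
1,3,7
1,1,1,1,7
1,5,5
3,3,5
1,1,1,3,5
1,1,1,1,1,1,5
1,1,3,3,3
1,1,1,1,1,3,3
1,1,1,1,1,1,1,1,3
1,1,1,1,1,1,1,1,1,1,1
Counting gives 12.

12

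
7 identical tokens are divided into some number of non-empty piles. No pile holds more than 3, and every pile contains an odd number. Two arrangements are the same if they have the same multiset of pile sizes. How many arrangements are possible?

3

Listing the qualifying partitions of 7:
3, 3, 1
3, 1, 1, 1, 1
1, 1, 1, 1, 1, 1, 1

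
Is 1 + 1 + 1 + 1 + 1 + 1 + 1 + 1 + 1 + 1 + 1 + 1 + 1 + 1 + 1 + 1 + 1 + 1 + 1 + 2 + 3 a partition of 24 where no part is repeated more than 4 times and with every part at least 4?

No

The parts sum to 24, and the condition 'no summand is used more than 4 times' is violated.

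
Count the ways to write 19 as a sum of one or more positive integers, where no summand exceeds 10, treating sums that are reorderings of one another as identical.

423

There are 423 such partitions.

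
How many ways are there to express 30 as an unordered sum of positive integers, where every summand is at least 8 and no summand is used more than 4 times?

The partitions of 30 that satisfy the conditions:
30
8 + 22
9 + 21
10 + 20
11 + 19
12 + 18
13 + 17
14 + 16
15 + 15
8 + 8 + 14
8 + 9 + 13
8 + 10 + 12
9 + 9 + 12
8 + 11 + 11
9 + 10 + 11
10 + 10 + 10

16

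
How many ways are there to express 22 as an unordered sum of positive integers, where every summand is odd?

89

Direct enumeration gives 89 partitions.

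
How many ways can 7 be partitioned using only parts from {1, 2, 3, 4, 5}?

They are:
2,5
1,1,5
3,4
1,2,4
1,1,1,4
1,3,3
2,2,3
1,1,2,3
1,1,1,1,3
1,2,2,2
1,1,1,2,2
1,1,1,1,1,2
1,1,1,1,1,1,1

13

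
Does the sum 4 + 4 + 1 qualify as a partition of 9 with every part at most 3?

The parts sum to 9, and the condition 'no summand exceeds 3' is violated.

No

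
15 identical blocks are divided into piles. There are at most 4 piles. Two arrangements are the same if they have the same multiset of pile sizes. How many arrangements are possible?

A partial list (first 12 by largest part):
15
1+14
2+13
1+1+13
3+12
1+2+12
1+1+1+12
4+11
1+3+11
2+2+11
1+1+2+11
5+10
…and 42 more, for 54 total.

54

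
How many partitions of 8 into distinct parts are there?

Listing the qualifying partitions of 8:
8
7,1
6,2
5,3
5,2,1
4,3,1

6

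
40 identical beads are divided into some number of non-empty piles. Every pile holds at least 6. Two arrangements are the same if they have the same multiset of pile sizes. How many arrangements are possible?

167

Enumerating by decreasing first part gives 167 partitions in all.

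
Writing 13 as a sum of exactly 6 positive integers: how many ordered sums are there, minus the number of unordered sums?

Ordered (compositions into 6 parts): C(12,5) = 792.
Partitions of 13 into exactly 6 parts: 14.
Difference: 792 − 14 = 778.

778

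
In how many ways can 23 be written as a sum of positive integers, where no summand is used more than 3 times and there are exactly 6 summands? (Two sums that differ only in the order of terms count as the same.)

138

A full systematic count gives 138.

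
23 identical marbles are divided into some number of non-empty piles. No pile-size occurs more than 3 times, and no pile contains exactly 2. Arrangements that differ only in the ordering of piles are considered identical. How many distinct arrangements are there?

244

Enumerating by decreasing first part gives 244 partitions in all.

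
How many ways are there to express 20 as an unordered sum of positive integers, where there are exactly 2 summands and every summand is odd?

5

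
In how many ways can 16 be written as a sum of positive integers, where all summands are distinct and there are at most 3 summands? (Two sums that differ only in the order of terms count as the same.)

Listing the qualifying partitions of 16:
16
1 + 15
2 + 14
3 + 13
1 + 2 + 13
4 + 12
1 + 3 + 12
5 + 11
1 + 4 + 11
2 + 3 + 11
6 + 10
1 + 5 + 10
2 + 4 + 10
7 + 9
1 + 6 + 9
2 + 5 + 9
3 + 4 + 9
1 + 7 + 8
2 + 6 + 8
3 + 5 + 8
3 + 6 + 7
4 + 5 + 7

22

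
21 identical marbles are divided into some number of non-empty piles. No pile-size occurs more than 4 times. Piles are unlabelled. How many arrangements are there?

505

A full systematic count gives 505.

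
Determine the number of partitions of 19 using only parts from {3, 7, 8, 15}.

They are:
3+8+8
3+3+3+3+7
That's 2 in total.

2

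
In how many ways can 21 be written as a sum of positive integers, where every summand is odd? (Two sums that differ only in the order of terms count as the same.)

76

Counting exhaustively, 76 partitions satisfy the conditions.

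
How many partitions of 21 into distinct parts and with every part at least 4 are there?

15

The partitions of 21 that satisfy the conditions:
21
17, 4
16, 5
15, 6
14, 7
13, 8
12, 9
12, 5, 4
11, 10
11, 6, 4
10, 7, 4
10, 6, 5
9, 8, 4
9, 7, 5
8, 7, 6
Counting gives 15.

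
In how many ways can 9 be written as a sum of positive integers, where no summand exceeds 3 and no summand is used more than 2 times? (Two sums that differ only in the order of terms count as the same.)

Listing the qualifying partitions of 9:
3, 3, 2, 1
3, 2, 2, 1, 1
That's 2 in total.

2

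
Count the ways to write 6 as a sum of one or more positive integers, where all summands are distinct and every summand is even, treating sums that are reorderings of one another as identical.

2

The partitions of 6 that satisfy the conditions:
6
4 + 2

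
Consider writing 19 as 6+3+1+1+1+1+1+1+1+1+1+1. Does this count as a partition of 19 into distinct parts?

The parts sum to 19, and the condition 'all summands are distinct' is violated.

No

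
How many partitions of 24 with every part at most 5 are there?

333

Systematic enumeration (by largest part, then next-largest, …) yields 333.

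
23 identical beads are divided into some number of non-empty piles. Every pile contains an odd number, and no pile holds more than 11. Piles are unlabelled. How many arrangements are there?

A full systematic count gives 80.

80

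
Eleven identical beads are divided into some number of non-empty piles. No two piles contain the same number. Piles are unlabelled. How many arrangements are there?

12

The partitions of 11 that satisfy the conditions:
11
10+1
9+2
8+3
8+2+1
7+4
7+3+1
6+5
6+4+1
6+3+2
5+4+2
5+3+2+1
Counting gives 12.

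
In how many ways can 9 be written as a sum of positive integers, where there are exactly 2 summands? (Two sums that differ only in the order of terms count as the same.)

They are:
8 + 1
7 + 2
6 + 3
5 + 4
Counting gives 4.

4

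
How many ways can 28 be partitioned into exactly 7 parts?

Systematic enumeration (by largest part, then next-largest, …) yields 436.

436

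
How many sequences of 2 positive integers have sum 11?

Equivalently, choose which 1 of the 10 gaps become plus signs: C(10,1) = 10.

10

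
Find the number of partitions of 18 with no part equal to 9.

355

A full systematic count gives 355.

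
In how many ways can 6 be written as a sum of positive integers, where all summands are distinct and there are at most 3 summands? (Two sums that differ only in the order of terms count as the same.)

4

The partitions of 6 that satisfy the conditions:
6
5,1
4,2
3,2,1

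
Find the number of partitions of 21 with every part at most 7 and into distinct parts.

Listing the qualifying partitions of 21:
3,5,6,7
1,2,5,6,7
1,3,4,6,7
2,3,4,5,7
1,2,3,4,5,6

5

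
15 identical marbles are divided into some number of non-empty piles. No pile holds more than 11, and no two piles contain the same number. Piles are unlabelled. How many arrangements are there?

Listing the qualifying partitions of 15:
11+4
11+3+1
10+5
10+4+1
10+3+2
9+6
9+5+1
9+4+2
9+3+2+1
8+7
8+6+1
8+5+2
8+4+3
8+4+2+1
7+6+2
7+5+3
7+5+2+1
7+4+3+1
6+5+4
6+5+3+1
6+4+3+2
5+4+3+2+1

22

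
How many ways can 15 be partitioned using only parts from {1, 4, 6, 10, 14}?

The partitions of 15 that satisfy the conditions:
14, 1
10, 4, 1
10, 1, 1, 1, 1, 1
6, 6, 1, 1, 1
6, 4, 4, 1
6, 4, 1, 1, 1, 1, 1
6, 1, 1, 1, 1, 1, 1, 1, 1, 1
4, 4, 4, 1, 1, 1
4, 4, 1, 1, 1, 1, 1, 1, 1
4, 1, 1, 1, 1, 1, 1, 1, 1, 1, 1, 1
1, 1, 1, 1, 1, 1, 1, 1, 1, 1, 1, 1, 1, 1, 1
Counting gives 11.

11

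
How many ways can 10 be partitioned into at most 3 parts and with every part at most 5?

5

The partitions of 10 that satisfy the conditions:
5,5
1,4,5
2,3,5
2,4,4
3,3,4
That's 5 in total.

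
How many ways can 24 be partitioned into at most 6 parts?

532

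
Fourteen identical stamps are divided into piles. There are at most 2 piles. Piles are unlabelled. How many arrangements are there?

The partitions of 14 that satisfy the conditions:
14
1,13
2,12
3,11
4,10
5,9
6,8
7,7

8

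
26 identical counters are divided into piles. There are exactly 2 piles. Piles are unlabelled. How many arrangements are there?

The partitions of 26 that satisfy the conditions:
25 + 1
24 + 2
23 + 3
22 + 4
21 + 5
20 + 6
19 + 7
18 + 8
17 + 9
16 + 10
15 + 11
14 + 12
13 + 13
That's 13 in total.

13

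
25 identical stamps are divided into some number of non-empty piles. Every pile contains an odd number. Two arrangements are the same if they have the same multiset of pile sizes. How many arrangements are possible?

There are 142 such partitions.

142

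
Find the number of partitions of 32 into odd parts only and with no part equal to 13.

336

Systematic enumeration (by largest part, then next-largest, …) yields 336.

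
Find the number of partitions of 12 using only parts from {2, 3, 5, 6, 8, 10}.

10

The partitions of 12 that satisfy the conditions:
10 + 2
8 + 2 + 2
6 + 6
6 + 3 + 3
6 + 2 + 2 + 2
5 + 5 + 2
5 + 3 + 2 + 2
3 + 3 + 3 + 3
3 + 3 + 2 + 2 + 2
2 + 2 + 2 + 2 + 2 + 2
Counting gives 10.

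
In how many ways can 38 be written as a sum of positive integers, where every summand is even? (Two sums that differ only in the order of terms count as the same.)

490

Counting exhaustively, 490 partitions satisfy the conditions.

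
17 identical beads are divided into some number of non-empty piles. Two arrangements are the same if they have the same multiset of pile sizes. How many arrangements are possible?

297

Direct enumeration gives 297 partitions.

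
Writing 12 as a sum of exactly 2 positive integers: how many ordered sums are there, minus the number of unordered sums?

Compositions: C(11,1) = 11.
Partitions of 12 into exactly 2 parts: 6.
Difference: 11 − 6 = 5.

5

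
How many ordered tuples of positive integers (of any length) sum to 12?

2048

There are 11 gaps and each independently is a cut or not, giving 2^11 = 2048.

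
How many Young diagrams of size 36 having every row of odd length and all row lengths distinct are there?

33

There are too many to list fully; the first 12 (by largest part) are:
35+1
33+3
31+5
29+7
27+9
27+5+3+1
25+11
25+7+3+1
23+13
23+9+3+1
23+7+5+1
21+15
…and 21 more, for 33 total.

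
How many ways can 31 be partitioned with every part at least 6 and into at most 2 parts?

Listing the qualifying partitions of 31:
31
25,6
24,7
23,8
22,9
21,10
20,11
19,12
18,13
17,14
16,15

11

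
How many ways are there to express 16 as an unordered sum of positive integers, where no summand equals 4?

A full systematic count gives 154.

154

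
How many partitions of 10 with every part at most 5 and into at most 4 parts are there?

12

Listing the qualifying partitions of 10:
5+5
5+4+1
5+3+2
5+3+1+1
5+2+2+1
4+4+2
4+4+1+1
4+3+3
4+3+2+1
4+2+2+2
3+3+3+1
3+3+2+2
That's 12 in total.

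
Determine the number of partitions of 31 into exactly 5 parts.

427

A full systematic count gives 427.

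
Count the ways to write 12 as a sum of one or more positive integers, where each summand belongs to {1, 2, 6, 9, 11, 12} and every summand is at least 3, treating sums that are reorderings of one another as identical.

The partitions of 12 that satisfy the conditions:
12
6 + 6
Counting gives 2.

2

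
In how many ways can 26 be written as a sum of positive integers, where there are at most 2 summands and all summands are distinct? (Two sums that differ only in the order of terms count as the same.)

The partitions of 26 that satisfy the conditions:
26
1 + 25
2 + 24
3 + 23
4 + 22
5 + 21
6 + 20
7 + 19
8 + 18
9 + 17
10 + 16
11 + 15
12 + 14
Counting gives 13.

13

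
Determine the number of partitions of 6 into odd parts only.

The partitions of 6 that satisfy the conditions:
1 + 5
3 + 3
1 + 1 + 1 + 3
1 + 1 + 1 + 1 + 1 + 1

4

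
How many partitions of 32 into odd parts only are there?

Counting exhaustively, 390 partitions satisfy the conditions.

390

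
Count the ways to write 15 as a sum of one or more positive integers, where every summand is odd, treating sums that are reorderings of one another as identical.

There are too many to list fully; the first 12 (by largest part) are:
15
13+1+1
11+3+1
11+1+1+1+1
9+5+1
9+3+3
9+3+1+1+1
9+1+1+1+1+1+1
7+7+1
7+5+3
7+5+1+1+1
7+3+3+1+1
…and 15 more, for 27 total.

27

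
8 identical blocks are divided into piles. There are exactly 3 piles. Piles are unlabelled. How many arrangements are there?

Listing the qualifying partitions of 8:
6 + 1 + 1
5 + 2 + 1
4 + 3 + 1
4 + 2 + 2
3 + 3 + 2
That's 5 in total.

5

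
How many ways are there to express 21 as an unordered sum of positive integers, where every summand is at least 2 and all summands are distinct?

41

There are too many to list fully; the first 12 (by largest part) are:
21
19+2
18+3
17+4
16+5
16+3+2
15+6
15+4+2
14+7
14+5+2
14+4+3
13+8
…and 29 more, for 41 total.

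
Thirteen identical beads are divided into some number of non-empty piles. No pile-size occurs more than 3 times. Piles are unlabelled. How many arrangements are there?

There are too many to list fully; the first 12 (by largest part) are:
13
1,12
2,11
1,1,11
3,10
1,2,10
1,1,1,10
4,9
1,3,9
2,2,9
1,1,2,9
5,8
…and 52 more, for 64 total.

64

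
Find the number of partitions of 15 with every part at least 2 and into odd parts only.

5

They are:
15
9, 3, 3
7, 5, 3
5, 5, 5
3, 3, 3, 3, 3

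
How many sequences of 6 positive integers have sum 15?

Equivalently, choose which 5 of the 14 gaps become plus signs: C(14,5) = 2002.

2002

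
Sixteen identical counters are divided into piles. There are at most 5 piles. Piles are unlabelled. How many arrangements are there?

101

A full systematic count gives 101.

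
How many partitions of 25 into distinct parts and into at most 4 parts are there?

107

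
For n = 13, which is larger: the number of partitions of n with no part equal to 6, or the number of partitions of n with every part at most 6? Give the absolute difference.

15

Partitions of 13 with no part equal to 6: 86.
Partitions of 13 with every part at most 6: 71.
|86 − 71| = 15.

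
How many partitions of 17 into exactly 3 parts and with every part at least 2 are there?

They are:
2, 2, 13
2, 3, 12
2, 4, 11
3, 3, 11
2, 5, 10
3, 4, 10
2, 6, 9
3, 5, 9
4, 4, 9
2, 7, 8
3, 6, 8
4, 5, 8
3, 7, 7
4, 6, 7
5, 5, 7
5, 6, 6

16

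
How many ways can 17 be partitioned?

There are 297 such partitions.

297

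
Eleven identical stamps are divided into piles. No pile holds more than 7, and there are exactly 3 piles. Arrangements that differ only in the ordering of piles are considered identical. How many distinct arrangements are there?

8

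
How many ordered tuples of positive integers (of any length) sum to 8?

The number of compositions of n is 2^(n−1); here 2^7 = 128.

128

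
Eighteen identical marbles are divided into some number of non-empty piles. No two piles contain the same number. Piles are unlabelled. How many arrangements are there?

46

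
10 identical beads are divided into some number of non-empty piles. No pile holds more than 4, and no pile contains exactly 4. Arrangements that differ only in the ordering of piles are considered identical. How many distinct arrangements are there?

14

Enumerating:
1 + 3 + 3 + 3
2 + 2 + 3 + 3
1 + 1 + 2 + 3 + 3
1 + 1 + 1 + 1 + 3 + 3
1 + 2 + 2 + 2 + 3
1 + 1 + 1 + 2 + 2 + 3
1 + 1 + 1 + 1 + 1 + 2 + 3
1 + 1 + 1 + 1 + 1 + 1 + 1 + 3
2 + 2 + 2 + 2 + 2
1 + 1 + 2 + 2 + 2 + 2
1 + 1 + 1 + 1 + 2 + 2 + 2
1 + 1 + 1 + 1 + 1 + 1 + 2 + 2
1 + 1 + 1 + 1 + 1 + 1 + 1 + 1 + 2
1 + 1 + 1 + 1 + 1 + 1 + 1 + 1 + 1 + 1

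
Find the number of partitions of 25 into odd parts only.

Counting exhaustively, 142 partitions satisfy the conditions.

142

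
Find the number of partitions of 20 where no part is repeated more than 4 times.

409

Direct enumeration gives 409 partitions.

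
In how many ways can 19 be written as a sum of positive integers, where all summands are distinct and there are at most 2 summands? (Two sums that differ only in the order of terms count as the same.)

The partitions of 19 that satisfy the conditions:
19
18, 1
17, 2
16, 3
15, 4
14, 5
13, 6
12, 7
11, 8
10, 9
Counting gives 10.

10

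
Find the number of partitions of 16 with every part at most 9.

201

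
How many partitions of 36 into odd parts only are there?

668

Direct enumeration gives 668 partitions.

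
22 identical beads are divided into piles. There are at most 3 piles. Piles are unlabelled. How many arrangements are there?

A partial list (first 12 by largest part):
22
21 + 1
20 + 2
20 + 1 + 1
19 + 3
19 + 2 + 1
18 + 4
18 + 3 + 1
18 + 2 + 2
17 + 5
17 + 4 + 1
17 + 3 + 2
…and 40 more, for 52 total.

52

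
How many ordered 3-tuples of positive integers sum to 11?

By stars and bars with positive parts, the count is C(10,2) = 45.

45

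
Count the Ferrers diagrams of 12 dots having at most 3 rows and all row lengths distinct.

Listing the qualifying partitions of 12:
12
11, 1
10, 2
9, 3
9, 2, 1
8, 4
8, 3, 1
7, 5
7, 4, 1
7, 3, 2
6, 5, 1
6, 4, 2
5, 4, 3

13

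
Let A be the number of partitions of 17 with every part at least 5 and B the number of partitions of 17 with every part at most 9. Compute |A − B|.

245

Partitions of 17 with every part at least 5: 7.
Partitions of 17 with every part at most 9: 252.
|7 − 252| = 245.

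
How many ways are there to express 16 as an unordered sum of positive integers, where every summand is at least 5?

6

They are:
16
11 + 5
10 + 6
9 + 7
8 + 8
6 + 5 + 5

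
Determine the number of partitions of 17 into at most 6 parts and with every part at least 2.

62

There are too many to list fully; the first 12 (by largest part) are:
17
2+15
3+14
4+13
2+2+13
5+12
2+3+12
6+11
2+4+11
3+3+11
2+2+2+11
7+10
…and 50 more, for 62 total.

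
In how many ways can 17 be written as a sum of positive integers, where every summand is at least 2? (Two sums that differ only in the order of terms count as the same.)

66

There are too many to list fully; the first 12 (by largest part) are:
17
15+2
14+3
13+4
13+2+2
12+5
12+3+2
11+6
11+4+2
11+3+3
11+2+2+2
10+7
…and 54 more, for 66 total.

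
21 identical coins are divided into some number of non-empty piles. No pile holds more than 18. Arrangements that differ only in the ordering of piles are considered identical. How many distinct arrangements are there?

A full systematic count gives 788.

788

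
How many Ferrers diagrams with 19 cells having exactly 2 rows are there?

9

Enumerating:
18, 1
17, 2
16, 3
15, 4
14, 5
13, 6
12, 7
11, 8
10, 9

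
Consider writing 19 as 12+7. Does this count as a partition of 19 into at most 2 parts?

The parts sum to 19, and the condition 'there are at most 2 summands' holds.

Yes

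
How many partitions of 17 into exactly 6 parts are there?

44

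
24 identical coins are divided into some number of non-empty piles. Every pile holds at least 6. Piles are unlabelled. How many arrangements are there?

The partitions of 24 that satisfy the conditions:
24
6, 18
7, 17
8, 16
9, 15
10, 14
11, 13
12, 12
6, 6, 12
6, 7, 11
6, 8, 10
7, 7, 10
6, 9, 9
7, 8, 9
8, 8, 8
6, 6, 6, 6

16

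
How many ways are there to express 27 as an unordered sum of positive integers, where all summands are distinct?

There are 192 such partitions.

192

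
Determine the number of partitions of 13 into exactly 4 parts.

18

The partitions of 13 that satisfy the conditions:
10+1+1+1
9+2+1+1
8+3+1+1
8+2+2+1
7+4+1+1
7+3+2+1
7+2+2+2
6+5+1+1
6+4+2+1
6+3+3+1
6+3+2+2
5+5+2+1
5+4+3+1
5+4+2+2
5+3+3+2
4+4+4+1
4+4+3+2
4+3+3+3
Counting gives 18.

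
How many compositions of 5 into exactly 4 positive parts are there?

A composition of 5 into 4 positive parts is chosen by placing 3 dividers among the 4 gaps between 5 units: C(4,3) = 4.

4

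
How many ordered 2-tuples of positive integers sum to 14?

A composition of 14 into 2 positive parts is chosen by placing 1 dividers among the 13 gaps between 14 units: C(13,1) = 13.

13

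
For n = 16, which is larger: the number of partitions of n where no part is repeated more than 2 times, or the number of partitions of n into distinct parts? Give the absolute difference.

57

Partitions of 16 where no part is repeated more than 2 times: 89.
Partitions of 16 into distinct parts: 32.
|89 − 32| = 57.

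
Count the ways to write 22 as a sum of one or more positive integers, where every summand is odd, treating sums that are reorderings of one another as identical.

89

Direct enumeration gives 89 partitions.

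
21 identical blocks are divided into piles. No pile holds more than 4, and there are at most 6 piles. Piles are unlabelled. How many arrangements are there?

3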